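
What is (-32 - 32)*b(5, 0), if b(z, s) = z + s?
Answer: -320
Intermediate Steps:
b(z, s) = s + z
(-32 - 32)*b(5, 0) = (-32 - 32)*(0 + 5) = -64*5 = -320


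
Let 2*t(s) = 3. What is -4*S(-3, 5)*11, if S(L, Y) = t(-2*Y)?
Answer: -66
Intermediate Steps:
t(s) = 3/2 (t(s) = (1/2)*3 = 3/2)
S(L, Y) = 3/2
-4*S(-3, 5)*11 = -4*3/2*11 = -6*11 = -66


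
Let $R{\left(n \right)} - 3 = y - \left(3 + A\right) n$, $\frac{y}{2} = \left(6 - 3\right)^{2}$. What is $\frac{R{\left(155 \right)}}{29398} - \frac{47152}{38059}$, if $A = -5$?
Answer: $- \frac{196225281}{159836926} \approx -1.2277$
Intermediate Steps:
$y = 18$ ($y = 2 \left(6 - 3\right)^{2} = 2 \cdot 3^{2} = 2 \cdot 9 = 18$)
$R{\left(n \right)} = 21 + 2 n$ ($R{\left(n \right)} = 3 - \left(-18 + \left(3 - 5\right) n\right) = 3 - \left(-18 - 2 n\right) = 3 + \left(18 + 2 n\right) = 21 + 2 n$)
$\frac{R{\left(155 \right)}}{29398} - \frac{47152}{38059} = \frac{21 + 2 \cdot 155}{29398} - \frac{47152}{38059} = \left(21 + 310\right) \frac{1}{29398} - \frac{6736}{5437} = 331 \cdot \frac{1}{29398} - \frac{6736}{5437} = \frac{331}{29398} - \frac{6736}{5437} = - \frac{196225281}{159836926}$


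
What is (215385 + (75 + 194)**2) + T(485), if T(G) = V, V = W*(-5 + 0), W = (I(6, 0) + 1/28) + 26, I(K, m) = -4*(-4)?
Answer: 8051003/28 ≈ 2.8754e+5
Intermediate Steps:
I(K, m) = 16
W = 1177/28 (W = (16 + 1/28) + 26 = 449/28 + 26 = 1177/28 ≈ 42.036)
V = -5885/28 (V = 1177*(-5 + 0)/28 = (1177/28)*(-5) = -5885/28 ≈ -210.18)
T(G) = -5885/28
(215385 + (75 + 194)**2) + T(485) = (215385 + (75 + 194)**2) - 5885/28 = (215385 + 269**2) - 5885/28 = (215385 + 72361) - 5885/28 = 287746 - 5885/28 = 8051003/28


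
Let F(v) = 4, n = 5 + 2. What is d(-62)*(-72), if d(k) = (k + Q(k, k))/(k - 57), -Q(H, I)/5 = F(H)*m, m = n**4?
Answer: -3461904/119 ≈ -29092.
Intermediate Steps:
n = 7
m = 2401 (m = 7**4 = 2401)
Q(H, I) = -48020 (Q(H, I) = -20*2401 = -5*9604 = -48020)
d(k) = (-48020 + k)/(-57 + k) (d(k) = (k - 48020)/(k - 57) = (-48020 + k)/(-57 + k))
d(-62)*(-72) = ((-48020 - 62)/(-57 - 62))*(-72) = (-48082/(-119))*(-72) = -1/119*(-48082)*(-72) = (48082/119)*(-72) = -3461904/119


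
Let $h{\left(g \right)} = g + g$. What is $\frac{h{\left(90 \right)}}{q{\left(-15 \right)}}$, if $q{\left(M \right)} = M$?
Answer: $-12$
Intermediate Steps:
$h{\left(g \right)} = 2 g$
$\frac{h{\left(90 \right)}}{q{\left(-15 \right)}} = \frac{2 \cdot 90}{-15} = 180 \left(- \frac{1}{15}\right) = -12$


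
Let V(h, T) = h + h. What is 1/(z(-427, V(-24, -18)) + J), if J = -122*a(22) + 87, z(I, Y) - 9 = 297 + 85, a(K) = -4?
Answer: 1/966 ≈ 0.0010352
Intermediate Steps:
V(h, T) = 2*h
z(I, Y) = 391 (z(I, Y) = 9 + (297 + 85) = 9 + 382 = 391)
J = 575 (J = -122*(-4) + 87 = 488 + 87 = 575)
1/(z(-427, V(-24, -18)) + J) = 1/(391 + 575) = 1/966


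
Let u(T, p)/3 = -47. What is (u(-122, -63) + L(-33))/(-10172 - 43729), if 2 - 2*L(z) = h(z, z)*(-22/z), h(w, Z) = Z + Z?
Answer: 118/53901 ≈ 0.0021892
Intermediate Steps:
u(T, p) = -141 (u(T, p) = 3*(-47) = -141)
h(w, Z) = 2*Z
L(z) = 23 (L(z) = 1 - 2*z*(-22/z)/2 = 1 - ½*(-44) = 1 + 22 = 23)
(u(-122, -63) + L(-33))/(-10172 - 43729) = (-141 + 23)/(-10172 - 43729) = -118/(-53901) = -118*(-1/53901) = 118/53901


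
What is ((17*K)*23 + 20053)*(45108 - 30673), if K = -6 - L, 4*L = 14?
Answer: 471692495/2 ≈ 2.3585e+8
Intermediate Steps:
L = 7/2 (L = (¼)*14 = 7/2 ≈ 3.5000)
K = -19/2 (K = -6 - 1*7/2 = -6 - 7/2 = -19/2 ≈ -9.5000)
((17*K)*23 + 20053)*(45108 - 30673) = ((17*(-19/2))*23 + 20053)*(45108 - 30673) = (-323/2*23 + 20053)*14435 = (-7429/2 + 20053)*14435 = (32677/2)*14435 = 471692495/2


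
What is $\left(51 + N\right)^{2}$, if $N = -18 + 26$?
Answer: $3481$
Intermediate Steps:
$N = 8$
$\left(51 + N\right)^{2} = \left(51 + 8\right)^{2} = 59^{2} = 3481$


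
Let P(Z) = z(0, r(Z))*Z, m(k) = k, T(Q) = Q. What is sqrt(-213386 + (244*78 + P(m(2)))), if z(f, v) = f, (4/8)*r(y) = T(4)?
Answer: I*sqrt(194354) ≈ 440.86*I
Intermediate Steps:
r(y) = 8 (r(y) = 2*4 = 8)
P(Z) = 0 (P(Z) = 0*Z = 0)
sqrt(-213386 + (244*78 + P(m(2)))) = sqrt(-213386 + (244*78 + 0)) = sqrt(-213386 + (19032 + 0)) = sqrt(-213386 + 19032) = sqrt(-194354) = I*sqrt(194354)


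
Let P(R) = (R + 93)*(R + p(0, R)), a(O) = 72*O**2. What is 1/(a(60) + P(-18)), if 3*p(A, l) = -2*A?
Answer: 1/257850 ≈ 3.8782e-6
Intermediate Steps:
p(A, l) = -2*A/3 (p(A, l) = (-2*A)/3 = -2*A/3)
P(R) = R*(93 + R) (P(R) = (R + 93)*(R - 2/3*0) = (93 + R)*(R + 0) = (93 + R)*R = R*(93 + R))
1/(a(60) + P(-18)) = 1/(72*60**2 - 18*(93 - 18)) = 1/(72*3600 - 18*75) = 1/(259200 - 1350) = 1/257850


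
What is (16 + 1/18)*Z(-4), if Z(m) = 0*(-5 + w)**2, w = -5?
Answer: 0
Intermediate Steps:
Z(m) = 0 (Z(m) = 0*(-5 - 5)**2 = 0*(-10)**2 = 0*100 = 0)
(16 + 1/18)*Z(-4) = (16 + 1/18)*0 = (289/18)*0 = 0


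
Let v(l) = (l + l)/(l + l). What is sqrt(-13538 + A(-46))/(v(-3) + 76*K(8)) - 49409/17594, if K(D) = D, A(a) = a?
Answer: -49409/17594 + 4*I*sqrt(849)/609 ≈ -2.8083 + 0.19138*I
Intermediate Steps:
v(l) = 1 (v(l) = (2*l)/((2*l)) = (2*l)*(1/(2*l)) = 1)
sqrt(-13538 + A(-46))/(v(-3) + 76*K(8)) - 49409/17594 = sqrt(-13538 - 46)/(1 + 76*8) - 49409/17594 = sqrt(-13584)/(1 + 608) - 49409*1/17594 = (4*I*sqrt(849))/609 - 49409/17594 = (4*I*sqrt(849))*(1/609) - 49409/17594 = 4*I*sqrt(849)/609 - 49409/17594 = -49409/17594 + 4*I*sqrt(849)/609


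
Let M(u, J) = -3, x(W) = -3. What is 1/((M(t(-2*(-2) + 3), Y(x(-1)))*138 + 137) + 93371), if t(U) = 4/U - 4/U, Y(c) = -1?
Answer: 1/93094 ≈ 1.0742e-5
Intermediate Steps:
t(U) = 0
1/((M(t(-2*(-2) + 3), Y(x(-1)))*138 + 137) + 93371) = 1/((-3*138 + 137) + 93371) = 1/((-414 + 137) + 93371) = 1/(-277 + 93371) = 1/93094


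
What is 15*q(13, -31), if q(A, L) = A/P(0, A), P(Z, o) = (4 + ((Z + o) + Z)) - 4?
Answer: 15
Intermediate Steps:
P(Z, o) = o + 2*Z (P(Z, o) = (4 + (o + 2*Z)) - 4 = (4 + o + 2*Z) - 4 = o + 2*Z)
q(A, L) = 1 (q(A, L) = A/(A + 2*0) = A/(A + 0) = A/A = 1)
15*q(13, -31) = 15*1 = 15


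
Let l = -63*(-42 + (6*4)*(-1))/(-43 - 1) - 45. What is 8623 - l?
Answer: 17525/2 ≈ 8762.5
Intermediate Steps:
l = -279/2 (l = -63*(-42 + 24*(-1))/(-44) - 45 = -63*(-42 - 24)*(-1)/44 - 45 = -(-4158)*(-1)/44 - 45 = -63*3/2 - 45 = -189/2 - 45 = -279/2 ≈ -139.50)
8623 - l = 8623 - 1*(-279/2) = 8623 + 279/2 = 17525/2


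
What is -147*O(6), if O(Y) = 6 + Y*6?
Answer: -6174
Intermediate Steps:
O(Y) = 6 + 6*Y
-147*O(6) = -147*(6 + 6*6) = -147*(6 + 36) = -147*42 = -6174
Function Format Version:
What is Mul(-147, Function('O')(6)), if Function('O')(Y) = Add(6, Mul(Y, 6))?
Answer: -6174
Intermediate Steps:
Function('O')(Y) = Add(6, Mul(6, Y))
Mul(-147, Function('O')(6)) = Mul(-147, Add(6, Mul(6, 6))) = Mul(-147, Add(6, 36)) = Mul(-147, 42) = -6174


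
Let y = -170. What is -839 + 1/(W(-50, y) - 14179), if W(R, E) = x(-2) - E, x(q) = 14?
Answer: -11741806/13995 ≈ -839.00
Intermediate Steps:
W(R, E) = 14 - E
-839 + 1/(W(-50, y) - 14179) = -839 + 1/((14 - 1*(-170)) - 14179) = -839 + 1/((14 + 170) - 14179) = -839 + 1/(184 - 14179) = -839 + 1/(-13995) = -839 - 1/13995 = -11741806/13995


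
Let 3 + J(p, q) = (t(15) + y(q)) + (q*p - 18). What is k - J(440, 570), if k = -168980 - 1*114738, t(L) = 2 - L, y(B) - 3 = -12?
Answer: -534475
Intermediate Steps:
y(B) = -9 (y(B) = 3 - 12 = -9)
k = -283718 (k = -168980 - 114738 = -283718)
J(p, q) = -43 + p*q (J(p, q) = -3 + (((2 - 1*15) - 9) + (q*p - 18)) = -3 + (((2 - 15) - 9) + (p*q - 18)) = -3 + ((-13 - 9) + (-18 + p*q)) = -3 + (-22 + (-18 + p*q)) = -3 + (-40 + p*q) = -43 + p*q)
k - J(440, 570) = -283718 - (-43 + 440*570) = -283718 - (-43 + 250800) = -283718 - 1*250757 = -283718 - 250757 = -534475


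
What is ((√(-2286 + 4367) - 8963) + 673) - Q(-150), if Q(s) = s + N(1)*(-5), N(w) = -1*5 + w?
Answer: -8160 + √2081 ≈ -8114.4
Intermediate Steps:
N(w) = -5 + w
Q(s) = 20 + s (Q(s) = s + (-5 + 1)*(-5) = s - 4*(-5) = s + 20 = 20 + s)
((√(-2286 + 4367) - 8963) + 673) - Q(-150) = ((√(-2286 + 4367) - 8963) + 673) - (20 - 150) = ((√2081 - 8963) + 673) - 1*(-130) = ((-8963 + √2081) + 673) + 130 = (-8290 + √2081) + 130 = -8160 + √2081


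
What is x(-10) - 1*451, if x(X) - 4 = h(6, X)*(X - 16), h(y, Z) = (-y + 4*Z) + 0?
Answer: 749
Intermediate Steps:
h(y, Z) = -y + 4*Z
x(X) = 4 + (-16 + X)*(-6 + 4*X) (x(X) = 4 + (-1*6 + 4*X)*(X - 16) = 4 + (-6 + 4*X)*(-16 + X) = 4 + (-16 + X)*(-6 + 4*X))
x(-10) - 1*451 = (100 - 70*(-10) + 4*(-10)²) - 1*451 = (100 + 700 + 4*100) - 451 = (100 + 700 + 400) - 451 = 1200 - 451 = 749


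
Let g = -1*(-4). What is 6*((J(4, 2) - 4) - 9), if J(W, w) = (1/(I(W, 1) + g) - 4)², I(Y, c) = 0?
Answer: 51/8 ≈ 6.3750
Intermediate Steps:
g = 4
J(W, w) = 225/16 (J(W, w) = (1/(0 + 4) - 4)² = (1/4 - 4)² = (¼ - 4)² = (-15/4)² = 225/16)
6*((J(4, 2) - 4) - 9) = 6*((225/16 - 4) - 9) = 6*(161/16 - 9) = 6*(17/16) = 51/8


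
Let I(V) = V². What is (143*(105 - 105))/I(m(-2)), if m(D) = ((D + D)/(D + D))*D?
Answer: 0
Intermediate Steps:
m(D) = D (m(D) = ((2*D)/((2*D)))*D = ((2*D)*(1/(2*D)))*D = 1*D = D)
(143*(105 - 105))/I(m(-2)) = (143*(105 - 105))/((-2)²) = (143*0)/4 = 0*(¼) = 0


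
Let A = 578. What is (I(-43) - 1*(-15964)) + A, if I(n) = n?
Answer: 16499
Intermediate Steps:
(I(-43) - 1*(-15964)) + A = (-43 - 1*(-15964)) + 578 = (-43 + 15964) + 578 = 15921 + 578 = 16499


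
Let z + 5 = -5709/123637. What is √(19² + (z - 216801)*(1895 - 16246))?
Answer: √47560950059587278506/123637 ≈ 55780.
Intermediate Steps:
z = -623894/123637 (z = -5 - 5709/123637 = -623894/123637 ≈ -5.0462)
√(19² + (z - 216801)*(1895 - 16246)) = √(19² + (-623894/123637 - 216801)*(1895 - 16246)) = √(361 - 26805249131/123637*(-14351)) = √(361 + 384682130278981/123637) = √(384682174911938/123637) = √47560950059587278506/123637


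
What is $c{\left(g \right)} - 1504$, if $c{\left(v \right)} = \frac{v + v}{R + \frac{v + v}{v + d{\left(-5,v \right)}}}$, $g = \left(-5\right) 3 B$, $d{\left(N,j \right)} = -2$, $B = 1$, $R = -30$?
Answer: $- \frac{24047}{16} \approx -1502.9$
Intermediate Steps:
$g = -15$ ($g = \left(-5\right) 3 \cdot 1 = \left(-15\right) 1 = -15$)
$c{\left(v \right)} = \frac{2 v}{-30 + \frac{2 v}{-2 + v}}$ ($c{\left(v \right)} = \frac{v + v}{-30 + \frac{v + v}{v - 2}} = \frac{2 v}{-30 + \frac{2 v}{-2 + v}}$)
$c{\left(g \right)} - 1504 = \frac{1}{2} \left(-15\right) \frac{1}{-15 + 7 \left(-15\right)} \left(2 - -15\right) - 1504 = \frac{1}{2} \left(-15\right) \frac{1}{-15 - 105} \left(2 + 15\right) - 1504 = \frac{1}{2} \left(-15\right) \frac{1}{-120} \cdot 17 - 1504 = \frac{1}{2} \left(-15\right) \left(- \frac{1}{120}\right) 17 - 1504 = \frac{17}{16} - 1504 = - \frac{24047}{16}$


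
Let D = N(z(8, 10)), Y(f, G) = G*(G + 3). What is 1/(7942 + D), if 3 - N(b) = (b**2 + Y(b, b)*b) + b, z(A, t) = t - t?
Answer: 1/7945 ≈ 0.00012587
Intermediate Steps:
Y(f, G) = G*(3 + G)
z(A, t) = 0
N(b) = 3 - b - b**2 - b**2*(3 + b) (N(b) = 3 - ((b**2 + (b*(3 + b))*b) + b) = 3 - ((b**2 + b**2*(3 + b)) + b) = 3 - (b + b**2 + b**2*(3 + b)) = 3 + (-b - b**2 - b**2*(3 + b)) = 3 - b - b**2 - b**2*(3 + b))
D = 3 (D = 3 - 1*0 - 1*0**3 - 4*0**2 = 3 + 0 - 1*0 - 4*0 = 3 + 0 + 0 + 0 = 3)
1/(7942 + D) = 1/(7942 + 3) = 1/7945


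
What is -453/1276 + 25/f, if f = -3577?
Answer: -1652281/4564252 ≈ -0.36200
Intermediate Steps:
-453/1276 + 25/f = -453/1276 + 25/(-3577) = -453*1/1276 + 25*(-1/3577) = -453/1276 - 25/3577 = -1652281/4564252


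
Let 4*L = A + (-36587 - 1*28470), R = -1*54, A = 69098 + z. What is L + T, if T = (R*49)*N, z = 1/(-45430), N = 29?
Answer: -13760519851/181720 ≈ -75724.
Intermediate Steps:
z = -1/45430 ≈ -2.2012e-5
A = 3139122139/45430 (A = 69098 - 1/45430 = 3139122139/45430 ≈ 69098.)
R = -54
T = -76734 (T = -54*49*29 = -2646*29 = -76734)
L = 183582629/181720 (L = (3139122139/45430 + (-36587 - 1*28470))/4 = (3139122139/45430 + (-36587 - 28470))/4 = (3139122139/45430 - 65057)/4 = (1/4)*(183582629/45430) = 183582629/181720 ≈ 1010.3)
L + T = 183582629/181720 - 76734 = -13760519851/181720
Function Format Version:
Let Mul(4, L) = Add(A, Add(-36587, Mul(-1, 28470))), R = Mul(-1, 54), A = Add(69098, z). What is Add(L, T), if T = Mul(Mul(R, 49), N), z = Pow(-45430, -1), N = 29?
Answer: Rational(-13760519851, 181720) ≈ -75724.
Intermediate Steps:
z = Rational(-1, 45430) ≈ -2.2012e-5
A = Rational(3139122139, 45430) (A = Add(69098, Rational(-1, 45430)) = Rational(3139122139, 45430) ≈ 69098.)
R = -54
T = -76734 (T = Mul(Mul(-54, 49), 29) = Mul(-2646, 29) = -76734)
L = Rational(183582629, 181720) (L = Mul(Rational(1, 4), Add(Rational(3139122139, 45430), Add(-36587, Mul(-1, 28470)))) = Mul(Rational(1, 4), Add(Rational(3139122139, 45430), Add(-36587, -28470))) = Mul(Rational(1, 4), Add(Rational(3139122139, 45430), -65057)) = Mul(Rational(1, 4), Rational(183582629, 45430)) = Rational(183582629, 181720) ≈ 1010.3)
Add(L, T) = Add(Rational(183582629, 181720), -76734) = Rational(-13760519851, 181720)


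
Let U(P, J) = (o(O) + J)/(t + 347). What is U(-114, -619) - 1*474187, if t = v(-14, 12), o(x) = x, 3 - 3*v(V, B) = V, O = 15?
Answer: -250845829/529 ≈ -4.7419e+5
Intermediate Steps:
v(V, B) = 1 - V/3
t = 17/3 (t = 1 - ⅓*(-14) = 1 + 14/3 = 17/3 ≈ 5.6667)
U(P, J) = 45/1058 + 3*J/1058 (U(P, J) = (15 + J)/(17/3 + 347) = (15 + J)/(1058/3) = (15 + J)*(3/1058) = 45/1058 + 3*J/1058)
U(-114, -619) - 1*474187 = (45/1058 + (3/1058)*(-619)) - 1*474187 = (45/1058 - 1857/1058) - 474187 = -906/529 - 474187 = -250845829/529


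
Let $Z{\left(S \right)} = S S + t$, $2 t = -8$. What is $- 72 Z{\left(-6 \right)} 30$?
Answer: $-69120$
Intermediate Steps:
$t = -4$ ($t = \frac{1}{2} \left(-8\right) = -4$)
$Z{\left(S \right)} = -4 + S^{2}$ ($Z{\left(S \right)} = S S - 4 = S^{2} - 4 = -4 + S^{2}$)
$- 72 Z{\left(-6 \right)} 30 = - 72 \left(-4 + \left(-6\right)^{2}\right) 30 = - 72 \left(-4 + 36\right) 30 = \left(-72\right) 32 \cdot 30 = \left(-2304\right) 30 = -69120$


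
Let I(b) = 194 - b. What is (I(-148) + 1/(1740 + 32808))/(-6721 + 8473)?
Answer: 11815417/60528096 ≈ 0.19521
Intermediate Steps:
(I(-148) + 1/(1740 + 32808))/(-6721 + 8473) = ((194 - 1*(-148)) + 1/(1740 + 32808))/(-6721 + 8473) = ((194 + 148) + 1/34548)/1752 = (342 + 1/34548)*(1/1752) = (11815417/34548)*(1/1752) = 11815417/60528096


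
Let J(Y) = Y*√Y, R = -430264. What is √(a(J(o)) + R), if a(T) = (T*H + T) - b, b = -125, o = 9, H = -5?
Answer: I*√430247 ≈ 655.93*I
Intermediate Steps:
J(Y) = Y^(3/2)
a(T) = 125 - 4*T (a(T) = (T*(-5) + T) - 1*(-125) = (-5*T + T) + 125 = -4*T + 125 = 125 - 4*T)
√(a(J(o)) + R) = √((125 - 4*9^(3/2)) - 430264) = √((125 - 4*27) - 430264) = √((125 - 108) - 430264) = √(17 - 430264) = √(-430247) = I*√430247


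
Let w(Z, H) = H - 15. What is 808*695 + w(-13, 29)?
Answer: 561574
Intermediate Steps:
w(Z, H) = -15 + H
808*695 + w(-13, 29) = 808*695 + (-15 + 29) = 561560 + 14 = 561574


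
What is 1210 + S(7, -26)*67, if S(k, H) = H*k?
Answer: -10984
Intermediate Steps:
1210 + S(7, -26)*67 = 1210 - 26*7*67 = 1210 - 182*67 = 1210 - 12194 = -10984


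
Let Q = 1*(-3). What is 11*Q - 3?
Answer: -36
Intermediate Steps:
Q = -3
11*Q - 3 = 11*(-3) - 3 = -33 - 3 = -36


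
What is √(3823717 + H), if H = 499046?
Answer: 3*√480307 ≈ 2079.1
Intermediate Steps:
√(3823717 + H) = √(3823717 + 499046) = √4322763 = 3*√480307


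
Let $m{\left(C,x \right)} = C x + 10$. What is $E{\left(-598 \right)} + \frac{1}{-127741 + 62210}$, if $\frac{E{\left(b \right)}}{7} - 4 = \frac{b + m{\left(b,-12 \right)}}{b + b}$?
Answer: $- \frac{206881666}{19593769} \approx -10.559$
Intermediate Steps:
$m{\left(C,x \right)} = 10 + C x$
$E{\left(b \right)} = 28 + \frac{7 \left(10 - 11 b\right)}{2 b}$ ($E{\left(b \right)} = 28 + 7 \frac{b + \left(10 + b \left(-12\right)\right)}{b + b} = 28 + 7 \frac{b - \left(-10 + 12 b\right)}{2 b} = 28 + 7 \left(10 - 11 b\right) \frac{1}{2 b} = 28 + 7 \frac{10 - 11 b}{2 b} = 28 + \frac{7 \left(10 - 11 b\right)}{2 b}$)
$E{\left(-598 \right)} + \frac{1}{-127741 + 62210} = \left(- \frac{21}{2} + \frac{35}{-598}\right) + \frac{1}{-127741 + 62210} = \left(- \frac{21}{2} + 35 \left(- \frac{1}{598}\right)\right) + \frac{1}{-65531} = \left(- \frac{21}{2} - \frac{35}{598}\right) - \frac{1}{65531} = - \frac{3157}{299} - \frac{1}{65531} = - \frac{206881666}{19593769}$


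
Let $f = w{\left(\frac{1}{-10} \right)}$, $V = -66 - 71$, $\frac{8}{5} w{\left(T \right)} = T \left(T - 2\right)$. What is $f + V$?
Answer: $- \frac{21899}{160} \approx -136.87$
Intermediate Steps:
$w{\left(T \right)} = \frac{5 T \left(-2 + T\right)}{8}$ ($w{\left(T \right)} = \frac{5 T \left(T - 2\right)}{8} = \frac{5 T \left(-2 + T\right)}{8}$)
$V = -137$ ($V = -66 - 71 = -137$)
$f = \frac{21}{160}$ ($f = \frac{5 \left(-2 + \frac{1}{-10}\right)}{8 \left(-10\right)} = \frac{5}{8} \left(- \frac{1}{10}\right) \left(-2 - \frac{1}{10}\right) = \frac{5}{8} \left(- \frac{1}{10}\right) \left(- \frac{21}{10}\right) = \frac{21}{160} \approx 0.13125$)
$f + V = \frac{21}{160} - 137 = - \frac{21899}{160}$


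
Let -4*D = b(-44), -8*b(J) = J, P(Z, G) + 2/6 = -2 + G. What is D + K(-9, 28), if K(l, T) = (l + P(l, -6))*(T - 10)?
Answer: -2507/8 ≈ -313.38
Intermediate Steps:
P(Z, G) = -7/3 + G (P(Z, G) = -⅓ + (-2 + G) = -7/3 + G)
b(J) = -J/8
K(l, T) = (-10 + T)*(-25/3 + l) (K(l, T) = (l + (-7/3 - 6))*(T - 10) = (l - 25/3)*(-10 + T) = (-25/3 + l)*(-10 + T) = (-10 + T)*(-25/3 + l))
D = -11/8 (D = -(-1)*(-44)/32 = -¼*11/2 = -11/8 ≈ -1.3750)
D + K(-9, 28) = -11/8 + (250/3 - 10*(-9) - 25/3*28 + 28*(-9)) = -11/8 + (250/3 + 90 - 700/3 - 252) = -11/8 - 312 = -2507/8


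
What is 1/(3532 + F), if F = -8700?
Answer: -1/5168 ≈ -0.00019350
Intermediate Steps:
1/(3532 + F) = 1/(3532 - 8700) = 1/(-5168) = -1/5168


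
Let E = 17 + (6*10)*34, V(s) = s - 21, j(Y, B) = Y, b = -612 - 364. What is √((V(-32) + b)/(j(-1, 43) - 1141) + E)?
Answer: √2683840466/1142 ≈ 45.364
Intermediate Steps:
b = -976
V(s) = -21 + s
E = 2057 (E = 17 + 60*34 = 17 + 2040 = 2057)
√((V(-32) + b)/(j(-1, 43) - 1141) + E) = √(((-21 - 32) - 976)/(-1 - 1141) + 2057) = √((-53 - 976)/(-1142) + 2057) = √(-1029*(-1/1142) + 2057) = √(1029/1142 + 2057) = √(2350123/1142) = √2683840466/1142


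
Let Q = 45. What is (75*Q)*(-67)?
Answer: -226125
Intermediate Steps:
(75*Q)*(-67) = (75*45)*(-67) = 3375*(-67) = -226125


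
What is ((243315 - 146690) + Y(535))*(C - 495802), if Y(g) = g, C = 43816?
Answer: -43914959760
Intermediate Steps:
((243315 - 146690) + Y(535))*(C - 495802) = ((243315 - 146690) + 535)*(43816 - 495802) = (96625 + 535)*(-451986) = 97160*(-451986) = -43914959760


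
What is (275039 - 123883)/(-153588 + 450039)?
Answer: 151156/296451 ≈ 0.50988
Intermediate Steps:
(275039 - 123883)/(-153588 + 450039) = 151156/296451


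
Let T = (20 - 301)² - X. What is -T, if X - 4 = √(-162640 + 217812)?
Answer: -78957 + 2*√13793 ≈ -78722.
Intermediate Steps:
X = 4 + 2*√13793 (X = 4 + √(-162640 + 217812) = 4 + √55172 = 4 + 2*√13793 ≈ 238.89)
T = 78957 - 2*√13793 (T = (20 - 301)² - (4 + 2*√13793) = (-281)² + (-4 - 2*√13793) = 78961 + (-4 - 2*√13793) = 78957 - 2*√13793 ≈ 78722.)
-T = -(78957 - 2*√13793) = -78957 + 2*√13793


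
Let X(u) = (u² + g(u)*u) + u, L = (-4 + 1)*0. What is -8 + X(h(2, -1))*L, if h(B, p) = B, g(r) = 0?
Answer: -8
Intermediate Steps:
L = 0 (L = -3*0 = 0)
X(u) = u + u² (X(u) = (u² + 0*u) + u = (u² + 0) + u = u² + u = u + u²)
-8 + X(h(2, -1))*L = -8 + (2*(1 + 2))*0 = -8 + (2*3)*0 = -8 + 6*0 = -8 + 0 = -8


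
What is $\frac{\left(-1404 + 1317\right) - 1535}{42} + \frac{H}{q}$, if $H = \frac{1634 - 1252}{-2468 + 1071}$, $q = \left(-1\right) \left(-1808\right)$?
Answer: $- \frac{1024206179}{26520648} \approx -38.619$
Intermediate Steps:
$q = 1808$
$H = - \frac{382}{1397}$ ($H = \frac{382}{-1397} = 382 \left(- \frac{1}{1397}\right) = - \frac{382}{1397} \approx -0.27344$)
$\frac{\left(-1404 + 1317\right) - 1535}{42} + \frac{H}{q} = \frac{\left(-1404 + 1317\right) - 1535}{42} - \frac{382}{1397 \cdot 1808} = \left(-87 - 1535\right) \frac{1}{42} - \frac{191}{1262888} = \left(-1622\right) \frac{1}{42} - \frac{191}{1262888} = - \frac{811}{21} - \frac{191}{1262888} = - \frac{1024206179}{26520648}$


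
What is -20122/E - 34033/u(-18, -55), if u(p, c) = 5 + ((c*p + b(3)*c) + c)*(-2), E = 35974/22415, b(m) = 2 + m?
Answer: -295943117654/23652905 ≈ -12512.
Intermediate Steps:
E = 35974/22415 (E = 35974*(1/22415) = 35974/22415 ≈ 1.6049)
u(p, c) = 5 - 12*c - 2*c*p (u(p, c) = 5 + ((c*p + (2 + 3)*c) + c)*(-2) = 5 + ((c*p + 5*c) + c)*(-2) = 5 + ((5*c + c*p) + c)*(-2) = 5 + (6*c + c*p)*(-2) = 5 + (-12*c - 2*c*p) = 5 - 12*c - 2*c*p)
-20122/E - 34033/u(-18, -55) = -20122/35974/22415 - 34033/(5 - 12*(-55) - 2*(-55)*(-18)) = -20122*22415/35974 - 34033/(5 + 660 - 1980) = -225517315/17987 - 34033/(-1315) = -225517315/17987 - 34033*(-1/1315) = -225517315/17987 + 34033/1315 = -295943117654/23652905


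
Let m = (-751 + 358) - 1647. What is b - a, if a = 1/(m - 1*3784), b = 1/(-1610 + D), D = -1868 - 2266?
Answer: -5/2090816 ≈ -2.3914e-6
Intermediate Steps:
D = -4134
b = -1/5744 (b = 1/(-1610 - 4134) = 1/(-5744) = -1/5744 ≈ -0.00017409)
m = -2040 (m = -393 - 1647 = -2040)
a = -1/5824 (a = 1/(-2040 - 1*3784) = 1/(-2040 - 3784) = 1/(-5824) = -1/5824 ≈ -0.00017170)
b - a = -1/5744 - 1*(-1/5824) = -1/5744 + 1/5824 = -5/2090816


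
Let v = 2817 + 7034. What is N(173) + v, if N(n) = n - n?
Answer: 9851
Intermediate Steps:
v = 9851
N(n) = 0
N(173) + v = 0 + 9851 = 9851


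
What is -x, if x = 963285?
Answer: -963285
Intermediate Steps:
-x = -1*963285 = -963285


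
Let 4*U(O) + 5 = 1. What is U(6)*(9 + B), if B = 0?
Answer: -9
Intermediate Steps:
U(O) = -1 (U(O) = -5/4 + (¼)*1 = -5/4 + ¼ = -1)
U(6)*(9 + B) = -(9 + 0) = -1*9 = -9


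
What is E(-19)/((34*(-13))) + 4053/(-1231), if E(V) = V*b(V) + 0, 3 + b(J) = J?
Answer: -1152992/272051 ≈ -4.2381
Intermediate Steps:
b(J) = -3 + J
E(V) = V*(-3 + V) (E(V) = V*(-3 + V) + 0 = V*(-3 + V))
E(-19)/((34*(-13))) + 4053/(-1231) = (-19*(-3 - 19))/((34*(-13))) + 4053/(-1231) = -19*(-22)/(-442) + 4053*(-1/1231) = 418*(-1/442) - 4053/1231 = -209/221 - 4053/1231 = -1152992/272051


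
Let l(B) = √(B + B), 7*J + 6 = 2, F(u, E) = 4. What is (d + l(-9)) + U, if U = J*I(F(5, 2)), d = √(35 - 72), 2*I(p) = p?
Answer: -8/7 + I*√37 + 3*I*√2 ≈ -1.1429 + 10.325*I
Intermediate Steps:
I(p) = p/2
d = I*√37 (d = √(-37) = I*√37 ≈ 6.0828*I)
J = -4/7 (J = -6/7 + (⅐)*2 = -6/7 + 2/7 = -4/7 ≈ -0.57143)
l(B) = √2*√B (l(B) = √(2*B) = √2*√B)
U = -8/7 (U = -2*4/7 = -4/7*2 = -8/7 ≈ -1.1429)
(d + l(-9)) + U = (I*√37 + √2*√(-9)) - 8/7 = (I*√37 + √2*(3*I)) - 8/7 = (I*√37 + 3*I*√2) - 8/7 = -8/7 + I*√37 + 3*I*√2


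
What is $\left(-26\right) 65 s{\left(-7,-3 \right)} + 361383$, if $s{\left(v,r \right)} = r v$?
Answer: $325893$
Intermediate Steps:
$\left(-26\right) 65 s{\left(-7,-3 \right)} + 361383 = \left(-26\right) 65 \left(\left(-3\right) \left(-7\right)\right) + 361383 = \left(-1690\right) 21 + 361383 = -35490 + 361383 = 325893$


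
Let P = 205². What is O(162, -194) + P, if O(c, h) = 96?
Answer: 42121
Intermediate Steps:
P = 42025
O(162, -194) + P = 96 + 42025 = 42121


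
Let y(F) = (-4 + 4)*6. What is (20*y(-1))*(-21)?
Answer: 0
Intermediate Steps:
y(F) = 0 (y(F) = 0*6 = 0)
(20*y(-1))*(-21) = (20*0)*(-21) = 0*(-21) = 0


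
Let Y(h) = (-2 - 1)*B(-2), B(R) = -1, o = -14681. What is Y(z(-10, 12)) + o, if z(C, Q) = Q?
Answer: -14678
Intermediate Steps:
Y(h) = 3 (Y(h) = (-2 - 1)*(-1) = -3*(-1) = 3)
Y(z(-10, 12)) + o = 3 - 14681 = -14678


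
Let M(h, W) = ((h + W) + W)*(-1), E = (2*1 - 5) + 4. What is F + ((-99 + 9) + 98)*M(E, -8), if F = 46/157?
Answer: 18886/157 ≈ 120.29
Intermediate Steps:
E = 1 (E = (2 - 5) + 4 = -3 + 4 = 1)
M(h, W) = -h - 2*W (M(h, W) = ((W + h) + W)*(-1) = (h + 2*W)*(-1) = -h - 2*W)
F = 46/157 (F = 46*(1/157) = 46/157 ≈ 0.29299)
F + ((-99 + 9) + 98)*M(E, -8) = 46/157 + ((-99 + 9) + 98)*(-1*1 - 2*(-8)) = 46/157 + (-90 + 98)*(-1 + 16) = 46/157 + 8*15 = 46/157 + 120 = 18886/157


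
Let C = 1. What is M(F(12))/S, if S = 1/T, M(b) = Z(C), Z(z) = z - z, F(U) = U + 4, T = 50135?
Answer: 0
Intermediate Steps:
F(U) = 4 + U
Z(z) = 0
M(b) = 0
S = 1/50135 ≈ 1.9946e-5
M(F(12))/S = 0/(1/50135) = 0*50135 = 0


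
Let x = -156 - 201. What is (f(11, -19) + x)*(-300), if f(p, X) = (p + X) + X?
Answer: 115200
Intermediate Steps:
x = -357
f(p, X) = p + 2*X (f(p, X) = (X + p) + X = p + 2*X)
(f(11, -19) + x)*(-300) = ((11 + 2*(-19)) - 357)*(-300) = ((11 - 38) - 357)*(-300) = (-27 - 357)*(-300) = -384*(-300) = 115200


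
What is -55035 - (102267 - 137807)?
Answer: -19495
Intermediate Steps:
-55035 - (102267 - 137807) = -55035 - 1*(-35540) = -55035 + 35540 = -19495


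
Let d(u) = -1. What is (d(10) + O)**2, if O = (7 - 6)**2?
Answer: 0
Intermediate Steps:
O = 1 (O = 1**2 = 1)
(d(10) + O)**2 = (-1 + 1)**2 = 0**2 = 0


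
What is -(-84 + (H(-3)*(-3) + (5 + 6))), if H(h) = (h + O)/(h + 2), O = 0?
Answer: 82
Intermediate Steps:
H(h) = h/(2 + h) (H(h) = (h + 0)/(h + 2) = h/(2 + h))
-(-84 + (H(-3)*(-3) + (5 + 6))) = -(-84 + (-3/(2 - 3)*(-3) + (5 + 6))) = -(-84 + (-3/(-1)*(-3) + 11)) = -(-84 + (-3*(-1)*(-3) + 11)) = -(-84 + (3*(-3) + 11)) = -(-84 + (-9 + 11)) = -(-84 + 2) = -1*(-82) = 82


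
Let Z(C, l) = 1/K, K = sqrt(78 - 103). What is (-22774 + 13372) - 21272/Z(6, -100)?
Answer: -9402 - 106360*I ≈ -9402.0 - 1.0636e+5*I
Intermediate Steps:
K = 5*I (K = sqrt(-25) = 5*I ≈ 5.0*I)
Z(C, l) = -I/5 (Z(C, l) = 1/(5*I) = -I/5)
(-22774 + 13372) - 21272/Z(6, -100) = (-22774 + 13372) - 21272/((-I/5)) = -9402 - 21272*5*I = -9402 - 106360*I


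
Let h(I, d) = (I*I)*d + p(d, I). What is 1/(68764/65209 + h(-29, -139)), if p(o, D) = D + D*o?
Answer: -65209/7361831709 ≈ -8.8577e-6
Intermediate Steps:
h(I, d) = I*(1 + d) + d*I² (h(I, d) = (I*I)*d + I*(1 + d) = I²*d + I*(1 + d) = d*I² + I*(1 + d) = I*(1 + d) + d*I²)
1/(68764/65209 + h(-29, -139)) = 1/(68764/65209 - 29*(1 - 139 - 29*(-139))) = 1/(68764*(1/65209) - 29*(1 - 139 + 4031)) = 1/(68764/65209 - 29*3893) = 1/(68764/65209 - 112897) = 1/(-7361831709/65209) = -65209/7361831709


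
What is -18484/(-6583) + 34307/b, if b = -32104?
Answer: 367567355/211340632 ≈ 1.7392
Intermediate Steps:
-18484/(-6583) + 34307/b = -18484/(-6583) + 34307/(-32104) = -18484*(-1/6583) + 34307*(-1/32104) = 18484/6583 - 34307/32104 = 367567355/211340632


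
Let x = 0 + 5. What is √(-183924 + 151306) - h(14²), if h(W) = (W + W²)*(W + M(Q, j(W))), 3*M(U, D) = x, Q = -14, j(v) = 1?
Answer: -22896916/3 + I*√32618 ≈ -7.6323e+6 + 180.6*I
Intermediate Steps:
x = 5
M(U, D) = 5/3 (M(U, D) = (⅓)*5 = 5/3)
h(W) = (5/3 + W)*(W + W²) (h(W) = (W + W²)*(W + 5/3) = (W + W²)*(5/3 + W) = (5/3 + W)*(W + W²))
√(-183924 + 151306) - h(14²) = √(-183924 + 151306) - 14²*(5 + 3*(14²)² + 8*14²)/3 = √(-32618) - 196*(5 + 3*196² + 8*196)/3 = I*√32618 - 196*(5 + 3*38416 + 1568)/3 = I*√32618 - 196*(5 + 115248 + 1568)/3 = I*√32618 - 196*116821/3 = I*√32618 - 1*22896916/3 = I*√32618 - 22896916/3 = -22896916/3 + I*√32618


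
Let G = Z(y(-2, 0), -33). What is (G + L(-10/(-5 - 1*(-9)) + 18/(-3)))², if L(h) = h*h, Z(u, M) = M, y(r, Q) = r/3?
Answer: 24649/16 ≈ 1540.6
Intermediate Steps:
y(r, Q) = r/3 (y(r, Q) = r*(⅓) = r/3)
G = -33
L(h) = h²
(G + L(-10/(-5 - 1*(-9)) + 18/(-3)))² = (-33 + (-10/(-5 - 1*(-9)) + 18/(-3))²)² = (-33 + (-10/(-5 + 9) + 18*(-⅓))²)² = (-33 + (-10/4 - 6)²)² = (-33 + (-10*¼ - 6)²)² = (-33 + (-5/2 - 6)²)² = (-33 + (-17/2)²)² = (-33 + 289/4)² = (157/4)² = 24649/16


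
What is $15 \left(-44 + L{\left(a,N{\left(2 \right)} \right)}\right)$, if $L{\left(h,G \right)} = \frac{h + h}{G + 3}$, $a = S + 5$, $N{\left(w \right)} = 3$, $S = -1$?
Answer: $-640$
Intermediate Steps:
$a = 4$ ($a = -1 + 5 = 4$)
$L{\left(h,G \right)} = \frac{2 h}{3 + G}$
$15 \left(-44 + L{\left(a,N{\left(2 \right)} \right)}\right) = 15 \left(-44 + 2 \cdot 4 \frac{1}{3 + 3}\right) = 15 \left(-44 + 2 \cdot 4 \cdot \frac{1}{6}\right) = 15 \left(-44 + \frac{4}{3}\right) = 15 \left(- \frac{128}{3}\right) = -640$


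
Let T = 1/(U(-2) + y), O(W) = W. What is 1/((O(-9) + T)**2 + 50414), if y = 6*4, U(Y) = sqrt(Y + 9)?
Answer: 908225915/45860179663876 - 1699*sqrt(7)/137580538991628 ≈ 1.9804e-5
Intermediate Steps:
U(Y) = sqrt(9 + Y)
y = 24
T = 1/(24 + sqrt(7)) (T = 1/(sqrt(9 - 2) + 24) = 1/(sqrt(7) + 24) = 1/(24 + sqrt(7)) ≈ 0.037529)
1/((O(-9) + T)**2 + 50414) = 1/((-9 + (24/569 - sqrt(7)/569))**2 + 50414) = 1/((-5097/569 - sqrt(7)/569)**2 + 50414) = 1/(50414 + (-5097/569 - sqrt(7)/569)**2)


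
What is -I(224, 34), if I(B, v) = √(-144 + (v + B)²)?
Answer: -18*√205 ≈ -257.72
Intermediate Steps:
I(B, v) = √(-144 + (B + v)²)
-I(224, 34) = -√(-144 + (224 + 34)²) = -√(-144 + 258²) = -√(-144 + 66564) = -√66420 = -18*√205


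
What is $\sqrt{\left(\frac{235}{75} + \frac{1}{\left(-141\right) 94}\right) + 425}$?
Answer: $\frac{\sqrt{851171730}}{1410} \approx 20.691$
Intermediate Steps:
$\sqrt{\left(\frac{235}{75} + \frac{1}{\left(-141\right) 94}\right) + 425} = \sqrt{\left(235 \cdot \frac{1}{75} - \frac{1}{13254}\right) + 425} = \sqrt{\left(\frac{47}{15} - \frac{1}{13254}\right) + 425} = \sqrt{\frac{207641}{66270} + 425} = \sqrt{\frac{28372391}{66270}} = \frac{\sqrt{851171730}}{1410}$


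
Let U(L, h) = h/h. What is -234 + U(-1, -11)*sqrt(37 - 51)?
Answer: -234 + I*sqrt(14) ≈ -234.0 + 3.7417*I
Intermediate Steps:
U(L, h) = 1
-234 + U(-1, -11)*sqrt(37 - 51) = -234 + 1*sqrt(37 - 51) = -234 + 1*sqrt(-14) = -234 + 1*(I*sqrt(14)) = -234 + I*sqrt(14)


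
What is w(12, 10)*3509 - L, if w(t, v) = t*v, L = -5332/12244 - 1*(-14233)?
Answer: 1245360000/3061 ≈ 4.0685e+5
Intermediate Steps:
L = 43565880/3061 (L = -5332*1/12244 + 14233 = -1333/3061 + 14233 = 43565880/3061 ≈ 14233.)
w(12, 10)*3509 - L = (12*10)*3509 - 1*43565880/3061 = 120*3509 - 43565880/3061 = 421080 - 43565880/3061 = 1245360000/3061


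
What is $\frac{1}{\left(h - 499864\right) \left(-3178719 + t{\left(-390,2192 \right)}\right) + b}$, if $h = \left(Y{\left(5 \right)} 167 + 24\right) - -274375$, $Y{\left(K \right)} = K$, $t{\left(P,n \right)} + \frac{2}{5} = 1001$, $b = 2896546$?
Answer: $\frac{1}{713813780738} \approx 1.4009 \cdot 10^{-12}$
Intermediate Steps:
$t{\left(P,n \right)} = \frac{5003}{5}$ ($t{\left(P,n \right)} = - \frac{2}{5} + 1001 = \frac{5003}{5}$)
$h = 275234$ ($h = \left(5 \cdot 167 + 24\right) - -274375 = \left(835 + 24\right) + 274375 = 859 + 274375 = 275234$)
$\frac{1}{\left(h - 499864\right) \left(-3178719 + t{\left(-390,2192 \right)}\right) + b} = \frac{1}{\left(275234 - 499864\right) \left(-3178719 + \frac{5003}{5}\right) + 2896546} = \frac{1}{\left(-224630\right) \left(- \frac{15888592}{5}\right) + 2896546} = \frac{1}{713810884192 + 2896546} = \frac{1}{713813780738}$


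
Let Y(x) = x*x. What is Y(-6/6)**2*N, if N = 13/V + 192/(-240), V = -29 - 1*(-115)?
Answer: -279/430 ≈ -0.64884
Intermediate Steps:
V = 86 (V = -29 + 115 = 86)
Y(x) = x**2
N = -279/430 (N = 13/86 + 192/(-240) = 13*(1/86) + 192*(-1/240) = 13/86 - 4/5 = -279/430 ≈ -0.64884)
Y(-6/6)**2*N = ((-6/6)**2)**2*(-279/430) = ((-6*1/6)**2)**2*(-279/430) = ((-1)**2)**2*(-279/430) = 1**2*(-279/430) = 1*(-279/430) = -279/430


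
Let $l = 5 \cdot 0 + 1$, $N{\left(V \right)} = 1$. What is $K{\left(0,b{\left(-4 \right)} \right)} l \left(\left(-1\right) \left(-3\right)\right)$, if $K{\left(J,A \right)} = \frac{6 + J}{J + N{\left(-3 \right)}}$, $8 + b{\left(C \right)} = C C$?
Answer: $18$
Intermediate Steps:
$b{\left(C \right)} = -8 + C^{2}$ ($b{\left(C \right)} = -8 + C C = -8 + C^{2}$)
$K{\left(J,A \right)} = \frac{6 + J}{1 + J}$ ($K{\left(J,A \right)} = \frac{6 + J}{J + 1} = \frac{6 + J}{1 + J}$)
$l = 1$ ($l = 0 + 1 = 1$)
$K{\left(0,b{\left(-4 \right)} \right)} l \left(\left(-1\right) \left(-3\right)\right) = \frac{6 + 0}{1 + 0} \cdot 1 \left(\left(-1\right) \left(-3\right)\right) = 1^{-1} \cdot 6 \cdot 1 \cdot 3 = 1 \cdot 6 \cdot 1 \cdot 3 = 6 \cdot 1 \cdot 3 = 6 \cdot 3 = 18$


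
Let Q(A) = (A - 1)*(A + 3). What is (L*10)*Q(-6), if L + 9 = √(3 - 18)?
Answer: -1890 + 210*I*√15 ≈ -1890.0 + 813.33*I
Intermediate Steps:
Q(A) = (-1 + A)*(3 + A)
L = -9 + I*√15 (L = -9 + √(3 - 18) = -9 + √(-15) = -9 + I*√15 ≈ -9.0 + 3.873*I)
(L*10)*Q(-6) = ((-9 + I*√15)*10)*(-3 + (-6)² + 2*(-6)) = (-90 + 10*I*√15)*(-3 + 36 - 12) = (-90 + 10*I*√15)*21 = -1890 + 210*I*√15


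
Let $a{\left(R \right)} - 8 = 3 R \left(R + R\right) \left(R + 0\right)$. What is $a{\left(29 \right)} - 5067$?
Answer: $141275$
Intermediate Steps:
$a{\left(R \right)} = 8 + 6 R^{3}$ ($a{\left(R \right)} = 8 + 3 R \left(R + R\right) \left(R + 0\right) = 8 + 3 R 2 R R = 8 + 3 R 2 R^{2} = 8 + 6 R^{3}$)
$a{\left(29 \right)} - 5067 = \left(8 + 6 \cdot 29^{3}\right) - 5067 = \left(8 + 6 \cdot 24389\right) - 5067 = \left(8 + 146334\right) - 5067 = 146342 - 5067 = 141275$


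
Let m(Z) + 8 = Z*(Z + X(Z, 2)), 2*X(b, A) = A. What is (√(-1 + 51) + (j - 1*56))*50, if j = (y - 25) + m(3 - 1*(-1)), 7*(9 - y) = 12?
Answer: -21600/7 + 250*√2 ≈ -2732.2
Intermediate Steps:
X(b, A) = A/2
y = 51/7 (y = 9 - ⅐*12 = 9 - 12/7 = 51/7 ≈ 7.2857)
m(Z) = -8 + Z*(1 + Z) (m(Z) = -8 + Z*(Z + (½)*2) = -8 + Z*(Z + 1) = -8 + Z*(1 + Z))
j = -40/7 (j = (51/7 - 25) + (-8 + (3 - 1*(-1)) + (3 - 1*(-1))²) = -124/7 + (-8 + (3 + 1) + (3 + 1)²) = -124/7 + (-8 + 4 + 4²) = -124/7 + (-8 + 4 + 16) = -124/7 + 12 = -40/7 ≈ -5.7143)
(√(-1 + 51) + (j - 1*56))*50 = (√(-1 + 51) + (-40/7 - 1*56))*50 = (√50 + (-40/7 - 56))*50 = (5*√2 - 432/7)*50 = (-432/7 + 5*√2)*50 = -21600/7 + 250*√2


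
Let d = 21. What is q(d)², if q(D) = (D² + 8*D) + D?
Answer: 396900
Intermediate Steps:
q(D) = D² + 9*D
q(d)² = (21*(9 + 21))² = (21*30)² = 630² = 396900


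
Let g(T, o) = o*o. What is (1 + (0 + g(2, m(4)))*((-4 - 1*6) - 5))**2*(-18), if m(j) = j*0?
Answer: -18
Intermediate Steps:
m(j) = 0
g(T, o) = o**2
(1 + (0 + g(2, m(4)))*((-4 - 1*6) - 5))**2*(-18) = (1 + (0 + 0**2)*((-4 - 1*6) - 5))**2*(-18) = (1 + (0 + 0)*((-4 - 6) - 5))**2*(-18) = (1 + 0*(-10 - 5))**2*(-18) = (1 + 0*(-15))**2*(-18) = (1 + 0)**2*(-18) = 1**2*(-18) = 1*(-18) = -18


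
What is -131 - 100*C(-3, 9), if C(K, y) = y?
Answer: -1031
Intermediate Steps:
-131 - 100*C(-3, 9) = -131 - 100*9 = -131 - 900 = -1031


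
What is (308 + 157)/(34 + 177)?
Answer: 465/211 ≈ 2.2038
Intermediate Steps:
(308 + 157)/(34 + 177) = 465/211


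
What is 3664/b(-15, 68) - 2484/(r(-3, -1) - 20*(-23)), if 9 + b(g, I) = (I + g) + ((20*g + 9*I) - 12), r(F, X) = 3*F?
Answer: 99746/19393 ≈ 5.1434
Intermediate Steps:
b(g, I) = -21 + 10*I + 21*g (b(g, I) = -9 + ((I + g) + ((20*g + 9*I) - 12)) = -9 + ((I + g) + ((9*I + 20*g) - 12)) = -9 + ((I + g) + (-12 + 9*I + 20*g)) = -9 + (-12 + 10*I + 21*g) = -21 + 10*I + 21*g)
3664/b(-15, 68) - 2484/(r(-3, -1) - 20*(-23)) = 3664/(-21 + 10*68 + 21*(-15)) - 2484/(3*(-3) - 20*(-23)) = 3664/(-21 + 680 - 315) - 2484/(-9 + 460) = 3664/344 - 2484/451 = 3664*(1/344) - 2484*1/451 = 458/43 - 2484/451 = 99746/19393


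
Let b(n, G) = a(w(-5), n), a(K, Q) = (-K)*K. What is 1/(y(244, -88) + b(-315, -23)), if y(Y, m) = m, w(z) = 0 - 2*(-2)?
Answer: -1/104 ≈ -0.0096154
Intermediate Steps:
w(z) = 4 (w(z) = 0 + 4 = 4)
a(K, Q) = -K²
b(n, G) = -16 (b(n, G) = -1*4² = -1*16 = -16)
1/(y(244, -88) + b(-315, -23)) = 1/(-88 - 16) = 1/(-104) = -1/104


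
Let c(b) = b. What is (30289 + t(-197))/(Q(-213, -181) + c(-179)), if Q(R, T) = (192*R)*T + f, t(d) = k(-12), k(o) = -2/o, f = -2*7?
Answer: 181735/44411898 ≈ 0.0040920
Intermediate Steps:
f = -14
t(d) = 1/6 (t(d) = -2/(-12) = -2*(-1/12) = 1/6)
Q(R, T) = -14 + 192*R*T (Q(R, T) = (192*R)*T - 14 = 192*R*T - 14 = -14 + 192*R*T)
(30289 + t(-197))/(Q(-213, -181) + c(-179)) = (30289 + 1/6)/((-14 + 192*(-213)*(-181)) - 179) = 181735/(6*((-14 + 7402176) - 179)) = 181735/(6*(7402162 - 179)) = (181735/6)/7401983 = (181735/6)*(1/7401983) = 181735/44411898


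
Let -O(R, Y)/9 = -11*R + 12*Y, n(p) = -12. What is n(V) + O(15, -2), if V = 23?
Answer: 1689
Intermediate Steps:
O(R, Y) = -108*Y + 99*R (O(R, Y) = -9*(-11*R + 12*Y) = -108*Y + 99*R)
n(V) + O(15, -2) = -12 + (-108*(-2) + 99*15) = -12 + (216 + 1485) = -12 + 1701 = 1689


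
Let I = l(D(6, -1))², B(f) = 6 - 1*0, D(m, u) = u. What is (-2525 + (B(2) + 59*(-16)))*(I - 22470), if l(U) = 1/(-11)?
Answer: 9415443347/121 ≈ 7.7814e+7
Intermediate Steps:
B(f) = 6 (B(f) = 6 + 0 = 6)
l(U) = -1/11
I = 1/121 (I = (-1/11)² = 1/121 ≈ 0.0082645)
(-2525 + (B(2) + 59*(-16)))*(I - 22470) = (-2525 + (6 + 59*(-16)))*(1/121 - 22470) = (-2525 + (6 - 944))*(-2718869/121) = (-2525 - 938)*(-2718869/121) = -3463*(-2718869/121) = 9415443347/121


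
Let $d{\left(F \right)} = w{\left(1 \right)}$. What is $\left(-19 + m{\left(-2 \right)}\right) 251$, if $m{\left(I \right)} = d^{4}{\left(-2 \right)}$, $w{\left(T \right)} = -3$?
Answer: $15562$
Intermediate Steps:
$d{\left(F \right)} = -3$
$m{\left(I \right)} = 81$ ($m{\left(I \right)} = \left(-3\right)^{4} = 81$)
$\left(-19 + m{\left(-2 \right)}\right) 251 = \left(-19 + 81\right) 251 = 62 \cdot 251 = 15562$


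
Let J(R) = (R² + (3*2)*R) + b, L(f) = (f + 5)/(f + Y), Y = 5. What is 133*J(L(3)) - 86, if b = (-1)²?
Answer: 978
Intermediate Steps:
b = 1
L(f) = 1 (L(f) = (f + 5)/(f + 5) = (5 + f)/(5 + f) = 1)
J(R) = 1 + R² + 6*R (J(R) = (R² + (3*2)*R) + 1 = (R² + 6*R) + 1 = 1 + R² + 6*R)
133*J(L(3)) - 86 = 133*(1 + 1² + 6*1) - 86 = 133*(1 + 1 + 6) - 86 = 133*8 - 86 = 1064 - 86 = 978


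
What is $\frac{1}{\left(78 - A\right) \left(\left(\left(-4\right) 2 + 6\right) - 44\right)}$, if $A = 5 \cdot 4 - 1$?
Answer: $- \frac{1}{2714} \approx -0.00036846$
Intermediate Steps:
$A = 19$ ($A = 20 - 1 = 19$)
$\frac{1}{\left(78 - A\right) \left(\left(\left(-4\right) 2 + 6\right) - 44\right)} = \frac{1}{\left(78 - 19\right) \left(\left(\left(-4\right) 2 + 6\right) - 44\right)} = \frac{1}{\left(78 - 19\right) \left(\left(-8 + 6\right) - 44\right)} = \frac{1}{59 \left(-2 - 44\right)} = \frac{1}{59 \left(-46\right)} = \frac{1}{-2714} = - \frac{1}{2714}$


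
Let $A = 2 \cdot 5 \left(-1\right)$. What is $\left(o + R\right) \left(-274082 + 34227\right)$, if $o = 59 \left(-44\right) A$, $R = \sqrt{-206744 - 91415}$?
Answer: $-6226635800 - 239855 i \sqrt{298159} \approx -6.2266 \cdot 10^{9} - 1.3097 \cdot 10^{8} i$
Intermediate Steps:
$A = -10$ ($A = 10 \left(-1\right) = -10$)
$R = i \sqrt{298159}$ ($R = \sqrt{-298159} = i \sqrt{298159} \approx 546.04 i$)
$o = 25960$ ($o = 59 \left(-44\right) \left(-10\right) = \left(-2596\right) \left(-10\right) = 25960$)
$\left(o + R\right) \left(-274082 + 34227\right) = \left(25960 + i \sqrt{298159}\right) \left(-274082 + 34227\right) = \left(25960 + i \sqrt{298159}\right) \left(-239855\right) = -6226635800 - 239855 i \sqrt{298159}$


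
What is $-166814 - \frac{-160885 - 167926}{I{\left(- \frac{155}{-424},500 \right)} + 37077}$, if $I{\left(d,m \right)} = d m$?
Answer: $- \frac{658803211152}{3949537} \approx -1.6681 \cdot 10^{5}$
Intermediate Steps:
$-166814 - \frac{-160885 - 167926}{I{\left(- \frac{155}{-424},500 \right)} + 37077} = -166814 - \frac{-160885 - 167926}{- \frac{155}{-424} \cdot 500 + 37077} = -166814 - - \frac{328811}{\left(-155\right) \left(- \frac{1}{424}\right) 500 + 37077} = -166814 - - \frac{328811}{\frac{155}{424} \cdot 500 + 37077} = -166814 - - \frac{328811}{\frac{19375}{106} + 37077} = -166814 - - \frac{328811}{\frac{3949537}{106}} = -166814 - \left(-328811\right) \frac{106}{3949537} = -166814 - - \frac{34853966}{3949537} = -166814 + \frac{34853966}{3949537} = - \frac{658803211152}{3949537}$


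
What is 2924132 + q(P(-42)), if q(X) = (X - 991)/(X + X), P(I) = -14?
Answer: 81876701/28 ≈ 2.9242e+6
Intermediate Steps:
q(X) = (-991 + X)/(2*X) (q(X) = (-991 + X)/((2*X)) = (-991 + X)*(1/(2*X)) = (-991 + X)/(2*X))
2924132 + q(P(-42)) = 2924132 + (½)*(-991 - 14)/(-14) = 2924132 + (½)*(-1/14)*(-1005) = 2924132 + 1005/28 = 81876701/28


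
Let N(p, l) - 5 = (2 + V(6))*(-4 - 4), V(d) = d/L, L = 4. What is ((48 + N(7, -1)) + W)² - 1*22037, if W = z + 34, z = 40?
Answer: -12236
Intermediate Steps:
V(d) = d/4
W = 74 (W = 40 + 34 = 74)
N(p, l) = -23 (N(p, l) = 5 + (2 + (¼)*6)*(-4 - 4) = 5 + (2 + 3/2)*(-8) = 5 + (7/2)*(-8) = 5 - 28 = -23)
((48 + N(7, -1)) + W)² - 1*22037 = ((48 - 23) + 74)² - 1*22037 = (25 + 74)² - 22037 = 99² - 22037 = 9801 - 22037 = -12236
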